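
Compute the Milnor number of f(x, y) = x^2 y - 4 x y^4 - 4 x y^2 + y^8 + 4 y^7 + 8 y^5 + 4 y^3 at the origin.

The Hessian of f at 0 has rank 0. Corank 2; j^3 = y*(x - 2*y)^2 has shape L^2 M (L != M), so D-series; mu = 9 gives D_9.

9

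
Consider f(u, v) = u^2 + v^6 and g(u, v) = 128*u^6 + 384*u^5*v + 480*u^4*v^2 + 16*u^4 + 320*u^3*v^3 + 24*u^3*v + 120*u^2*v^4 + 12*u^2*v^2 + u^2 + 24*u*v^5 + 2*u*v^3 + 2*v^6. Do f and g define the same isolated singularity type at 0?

The Hessian of f at 0 has rank 1. Corank 1: A-series; mu = 5 gives A_5. The Hessian of g at 0 has rank 1. Corank 1: A-series; mu = 5 gives A_5. Both have type A_5, hence right-equivalent.

Yes.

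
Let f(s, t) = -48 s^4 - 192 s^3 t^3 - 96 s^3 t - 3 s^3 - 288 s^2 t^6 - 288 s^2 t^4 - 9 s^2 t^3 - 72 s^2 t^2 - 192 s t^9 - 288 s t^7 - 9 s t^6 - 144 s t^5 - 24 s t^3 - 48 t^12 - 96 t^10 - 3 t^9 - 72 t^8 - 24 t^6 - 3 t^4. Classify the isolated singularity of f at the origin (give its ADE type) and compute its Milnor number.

The Hessian of f at 0 has rank 0. Corank 2; j^3 = -3*s^3 is a perfect cube, so E-series; the 4-jet and mu = 6 give E_6.

Type E_{6}, Milnor number mu = 6.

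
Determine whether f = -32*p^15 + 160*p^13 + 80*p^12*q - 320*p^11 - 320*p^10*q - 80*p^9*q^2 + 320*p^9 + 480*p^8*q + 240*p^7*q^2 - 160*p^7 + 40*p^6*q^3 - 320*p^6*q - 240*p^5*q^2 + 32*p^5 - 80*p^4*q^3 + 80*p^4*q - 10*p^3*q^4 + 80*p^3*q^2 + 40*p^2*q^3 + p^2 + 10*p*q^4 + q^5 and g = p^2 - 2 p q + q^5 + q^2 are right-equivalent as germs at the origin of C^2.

The Hessian of f at 0 has rank 1. Corank 1: A-series; mu = 4 gives A_4. The Hessian of g at 0 has rank 1. Corank 1: A-series; mu = 4 gives A_4. Both have type A_4, hence right-equivalent.

Yes.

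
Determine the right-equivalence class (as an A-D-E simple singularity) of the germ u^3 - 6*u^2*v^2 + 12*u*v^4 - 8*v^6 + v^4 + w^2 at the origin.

The Hessian of f at 0 has rank 1. Corank 2; j^3 = u^3 is a perfect cube, so E-series; the 4-jet and mu = 6 give E_6.

E_6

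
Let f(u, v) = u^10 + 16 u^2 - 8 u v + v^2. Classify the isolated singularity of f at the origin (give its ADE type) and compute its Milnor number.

Type A9, Milnor number mu = 9.

The Hessian of f at 0 has rank 1. Corank 1: A-series; mu = 9 gives A_9.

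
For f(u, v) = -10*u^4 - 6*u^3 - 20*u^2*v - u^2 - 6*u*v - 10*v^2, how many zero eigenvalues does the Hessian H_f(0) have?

0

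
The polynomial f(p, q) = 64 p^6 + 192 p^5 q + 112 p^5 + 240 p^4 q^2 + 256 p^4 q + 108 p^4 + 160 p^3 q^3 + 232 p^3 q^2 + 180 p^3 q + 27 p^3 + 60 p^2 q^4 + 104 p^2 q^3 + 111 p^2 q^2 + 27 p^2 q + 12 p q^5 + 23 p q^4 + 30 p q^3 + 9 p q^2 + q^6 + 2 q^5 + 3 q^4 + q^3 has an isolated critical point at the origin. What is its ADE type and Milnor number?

The Hessian of f at 0 is [[0, 0], [0, 0]] with rank 0, so corank 2. A Groebner basis of the Jacobian ideal J(f) in C{p,q} is {-2187*p^2/16 + p*q^3 - 81*p*q^2/8 - 729*p*q/8 - 27*q^3/8 - 243*q^2/16, 729*p^2/2 + 27*p*q^2 + 243*p*q + q^4 + 9*q^3 + 81*q^2/2, p^3 - 9*p^2/8 - 5*p*q^2/12 - 3*p*q/4 - 11*q^3/108 - q^2/8, p^2*q + 9*p^2/8 + 3*p*q^2/4 + 3*p*q/4 + 5*q^3/36 + q^2/8}; counting standard monomials gives mu = 8. Corank 2; j^3 = (3*p + q)^3 is a perfect cube, so E-series; the 5-jet and mu = 8 give E_8.

Type E8, Milnor number mu = 8.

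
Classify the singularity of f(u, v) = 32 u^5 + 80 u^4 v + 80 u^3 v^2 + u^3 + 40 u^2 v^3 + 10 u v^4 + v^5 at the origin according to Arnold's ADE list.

The Hessian of f at 0 has rank 0. Corank 2; j^3 = u^3 is a perfect cube, so E-series; the 5-jet and mu = 8 give E_8.

E8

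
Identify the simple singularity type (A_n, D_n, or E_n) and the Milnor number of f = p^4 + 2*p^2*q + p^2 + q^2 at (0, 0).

Type A1, Milnor number mu = 1.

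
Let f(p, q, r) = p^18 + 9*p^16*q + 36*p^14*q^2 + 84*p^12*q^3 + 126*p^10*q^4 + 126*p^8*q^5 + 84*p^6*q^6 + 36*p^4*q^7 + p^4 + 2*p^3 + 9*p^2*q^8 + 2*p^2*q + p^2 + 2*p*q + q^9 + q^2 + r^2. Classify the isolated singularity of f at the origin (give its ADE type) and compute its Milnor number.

The Hessian of f at 0 is [[2, 2, 0], [2, 2, 0], [0, 0, 2]] with rank 2, so corank 1. A Groebner basis of the Jacobian ideal J(f) in C{p,q,r} is {21*p*q^2 - 18*p*q + 7*p/2 + q^5 + 5*q^4/2 + 10*q^3 - 29*q^2/2 + 7*q/2, p*q^3 - 5*p*q^2/2 + 3*p*q/2 - p/4 + q^4/4 - 3*q^3/2 + 5*q^2/4 - q/4, p^2 + p + q, r}; counting standard monomials gives mu = 8. Corank 1: A-series; mu = 8 gives A_8.

Type A8, Milnor number mu = 8.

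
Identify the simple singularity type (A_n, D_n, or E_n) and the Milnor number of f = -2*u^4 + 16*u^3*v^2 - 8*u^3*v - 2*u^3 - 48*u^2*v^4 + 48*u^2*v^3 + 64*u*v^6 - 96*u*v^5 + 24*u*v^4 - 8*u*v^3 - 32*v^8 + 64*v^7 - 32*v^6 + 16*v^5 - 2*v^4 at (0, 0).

The Hessian of f at 0 has rank 0. Corank 2; j^3 = -2*u^3 is a perfect cube, so E-series; the 4-jet and mu = 6 give E_6.

Type E6, Milnor number mu = 6.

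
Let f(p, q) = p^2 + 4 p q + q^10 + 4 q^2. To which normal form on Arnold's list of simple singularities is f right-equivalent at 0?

A_9

The Hessian of f at 0 is [[2, 4], [4, 8]] with rank 1, so corank 1. A Groebner basis of the Jacobian ideal J(f) in C{p,q} is {q^9, p + 2*q}; counting standard monomials gives mu = 9. Corank 1: A-series; mu = 9 gives A_9.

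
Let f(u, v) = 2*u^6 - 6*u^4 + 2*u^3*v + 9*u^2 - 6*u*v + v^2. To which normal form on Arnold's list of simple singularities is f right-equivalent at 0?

A5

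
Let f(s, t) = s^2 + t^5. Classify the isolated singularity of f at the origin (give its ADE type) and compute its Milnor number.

Type A_4, Milnor number mu = 4.

The Hessian of f at 0 has rank 1. Corank 1: A-series; mu = 4 gives A_4.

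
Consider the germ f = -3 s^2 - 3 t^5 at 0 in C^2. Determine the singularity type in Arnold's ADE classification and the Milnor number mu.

Type A_{4}, Milnor number mu = 4.

The Hessian of f at 0 has rank 1. Corank 1: A-series; mu = 4 gives A_4.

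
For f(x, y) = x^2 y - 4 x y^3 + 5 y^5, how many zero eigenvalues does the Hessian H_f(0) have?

Hessian at 0 has rank 0.

2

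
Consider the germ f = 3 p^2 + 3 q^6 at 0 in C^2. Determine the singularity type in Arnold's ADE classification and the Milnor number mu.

Type A_5, Milnor number mu = 5.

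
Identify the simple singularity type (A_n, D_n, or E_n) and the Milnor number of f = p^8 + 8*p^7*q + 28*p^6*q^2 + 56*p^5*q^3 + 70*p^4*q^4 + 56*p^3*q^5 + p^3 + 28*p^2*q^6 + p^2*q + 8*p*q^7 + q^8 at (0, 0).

Type D_9, Milnor number mu = 9.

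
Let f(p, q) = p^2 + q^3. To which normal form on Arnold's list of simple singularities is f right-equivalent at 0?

A_2

The Hessian of f at 0 is [[2, 0], [0, 0]] with rank 1, so corank 1. A Groebner basis of the Jacobian ideal J(f) in C{p,q} is {q^2, p}; counting standard monomials gives mu = 2. Corank 1: A-series; mu = 2 gives A_2.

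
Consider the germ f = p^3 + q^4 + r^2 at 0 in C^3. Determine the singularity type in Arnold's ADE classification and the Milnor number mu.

The Hessian of f at 0 has rank 1. Corank 2; j^3 = p^3 is a perfect cube, so E-series; the 4-jet and mu = 6 give E_6.

Type E_{6}, Milnor number mu = 6.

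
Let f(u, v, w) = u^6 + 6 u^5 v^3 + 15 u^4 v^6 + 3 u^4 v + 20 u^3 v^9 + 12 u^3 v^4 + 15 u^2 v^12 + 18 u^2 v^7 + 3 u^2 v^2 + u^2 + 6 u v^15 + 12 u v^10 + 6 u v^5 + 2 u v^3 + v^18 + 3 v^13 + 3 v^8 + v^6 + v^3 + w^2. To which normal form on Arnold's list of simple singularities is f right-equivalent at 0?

A_2

The Hessian of f at 0 has rank 2. Corank 1: A-series; mu = 2 gives A_2.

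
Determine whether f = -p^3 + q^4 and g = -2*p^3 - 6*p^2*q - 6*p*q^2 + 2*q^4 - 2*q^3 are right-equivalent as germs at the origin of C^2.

Yes.

The Hessian of f at 0 is [[0, 0], [0, 0]] with rank 0, so corank 2. A Groebner basis of the Jacobian ideal J(f) in C{p,q} is {q^3, p^2}; counting standard monomials gives mu = 6. Corank 2; j^3 = -p^3 is a perfect cube, so E-series; the 4-jet and mu = 6 give E_6. The Hessian of g at 0 is [[0, 0], [0, 0]] with rank 0, so corank 2. A Groebner basis of the Jacobian ideal J(g) in C{p,q} is {q^3, p^2 + 2*p*q + q^2}; counting standard monomials gives mu = 6. Corank 2; j^3 = -2*(p + q)^3 is a perfect cube, so E-series; the 4-jet and mu = 6 give E_6. Both have type E_6, hence right-equivalent.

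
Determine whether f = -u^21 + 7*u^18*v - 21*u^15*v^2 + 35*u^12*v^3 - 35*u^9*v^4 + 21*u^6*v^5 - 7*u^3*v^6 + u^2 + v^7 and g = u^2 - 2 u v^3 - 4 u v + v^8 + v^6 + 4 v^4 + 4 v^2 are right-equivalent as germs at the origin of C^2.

The Hessian of f at 0 is [[2, 0], [0, 0]] with rank 1, so corank 1. A Groebner basis of the Jacobian ideal J(f) in C{u,v} is {v^6, u}; counting standard monomials gives mu = 6. Corank 1: A-series; mu = 6 gives A_6. The Hessian of g at 0 is [[2, -4], [-4, 8]] with rank 1, so corank 1. A Groebner basis of the Jacobian ideal J(g) in C{u,v} is {u^3 - 12*u*v^2 + 16*u - 32*v, u^2*v - 4*u*v^2 + 4*u - 8*v, -u + v^3 + 2*v}; counting standard monomials gives mu = 7. Corank 1: A-series; mu = 7 gives A_7. f is A_6 but g is A_7, hence not right-equivalent.

No.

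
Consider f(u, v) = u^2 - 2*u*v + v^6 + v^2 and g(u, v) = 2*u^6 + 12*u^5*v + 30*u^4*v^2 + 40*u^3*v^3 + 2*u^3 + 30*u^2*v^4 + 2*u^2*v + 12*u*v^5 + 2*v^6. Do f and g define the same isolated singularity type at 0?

The Hessian of f at 0 is [[2, -2], [-2, 2]] with rank 1, so corank 1. A Groebner basis of the Jacobian ideal J(f) in C{u,v} is {v^5, u - v}; counting standard monomials gives mu = 5. Corank 1: A-series; mu = 5 gives A_5. The Hessian of g at 0 is [[0, 0], [0, 0]] with rank 0, so corank 2. A Groebner basis of the Jacobian ideal J(g) in C{u,v} is {-u*v/6 + v^5, u*v^2, u^2 + u*v}; counting standard monomials gives mu = 7. Corank 2; j^3 = 2*u^2*(u + v) has shape L^2 M (L != M), so D-series; mu = 7 gives D_7. f is A_5 but g is D_7, hence not right-equivalent.

No.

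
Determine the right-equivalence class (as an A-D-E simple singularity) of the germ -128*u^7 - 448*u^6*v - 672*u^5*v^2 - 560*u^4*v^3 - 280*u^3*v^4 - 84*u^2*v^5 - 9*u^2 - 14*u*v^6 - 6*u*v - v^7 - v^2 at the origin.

A_{6}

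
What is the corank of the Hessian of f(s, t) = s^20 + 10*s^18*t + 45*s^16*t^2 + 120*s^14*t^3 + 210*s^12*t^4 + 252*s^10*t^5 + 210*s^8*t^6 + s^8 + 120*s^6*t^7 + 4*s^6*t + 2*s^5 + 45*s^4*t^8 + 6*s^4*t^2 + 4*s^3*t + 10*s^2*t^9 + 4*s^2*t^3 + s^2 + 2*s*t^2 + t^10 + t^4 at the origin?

1

The Hessian at 0 is [[2, 0], [0, 0]] of rank 1; hence corank 1.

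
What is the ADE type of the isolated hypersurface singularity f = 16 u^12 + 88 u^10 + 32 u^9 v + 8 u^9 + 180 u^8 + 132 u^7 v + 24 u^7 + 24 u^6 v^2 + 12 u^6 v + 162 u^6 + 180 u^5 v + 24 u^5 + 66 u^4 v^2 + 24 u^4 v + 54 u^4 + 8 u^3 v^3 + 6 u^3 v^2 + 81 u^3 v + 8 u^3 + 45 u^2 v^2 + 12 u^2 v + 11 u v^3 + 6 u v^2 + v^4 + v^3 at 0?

E_{7}

The Hessian of f at 0 has rank 0. Corank 2; j^3 = (2*u + v)^3 is a perfect cube, so E-series; the 4-jet and mu = 7 give E_7.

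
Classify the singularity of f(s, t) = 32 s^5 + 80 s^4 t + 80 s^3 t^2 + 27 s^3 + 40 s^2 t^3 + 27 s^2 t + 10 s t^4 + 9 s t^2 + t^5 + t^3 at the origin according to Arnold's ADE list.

E_8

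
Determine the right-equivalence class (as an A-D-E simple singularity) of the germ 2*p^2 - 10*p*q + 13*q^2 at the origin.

A_{1}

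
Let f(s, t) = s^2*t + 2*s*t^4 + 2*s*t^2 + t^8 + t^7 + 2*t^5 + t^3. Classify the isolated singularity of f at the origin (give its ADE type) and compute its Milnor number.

The Hessian of f at 0 has rank 0. Corank 2; j^3 = t*(s + t)^2 has shape L^2 M (L != M), so D-series; mu = 9 gives D_9.

Type D_{9}, Milnor number mu = 9.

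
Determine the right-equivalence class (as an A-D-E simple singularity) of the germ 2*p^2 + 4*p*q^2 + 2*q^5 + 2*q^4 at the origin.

The Hessian of f at 0 has rank 1. Corank 1: A-series; mu = 4 gives A_4.

A_{4}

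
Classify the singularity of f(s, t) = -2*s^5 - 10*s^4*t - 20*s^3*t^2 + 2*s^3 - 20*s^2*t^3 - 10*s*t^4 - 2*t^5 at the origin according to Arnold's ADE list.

E_{8}

The Hessian of f at 0 has rank 0. Corank 2; j^3 = 2*s^3 is a perfect cube, so E-series; the 5-jet and mu = 8 give E_8.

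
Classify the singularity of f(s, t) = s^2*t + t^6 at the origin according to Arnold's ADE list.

The Hessian of f at 0 has rank 0. Corank 2; j^3 = s^2*t has shape L^2 M (L != M), so D-series; mu = 7 gives D_7.

D7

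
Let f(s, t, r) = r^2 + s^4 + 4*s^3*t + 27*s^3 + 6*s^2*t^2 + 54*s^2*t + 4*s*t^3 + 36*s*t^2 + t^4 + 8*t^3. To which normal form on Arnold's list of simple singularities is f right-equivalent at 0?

The Hessian of f at 0 has rank 1. Corank 2; j^3 = (3*s + 2*t)^3 is a perfect cube, so E-series; the 4-jet and mu = 6 give E_6.

E6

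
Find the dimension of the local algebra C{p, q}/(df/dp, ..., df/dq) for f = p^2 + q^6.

5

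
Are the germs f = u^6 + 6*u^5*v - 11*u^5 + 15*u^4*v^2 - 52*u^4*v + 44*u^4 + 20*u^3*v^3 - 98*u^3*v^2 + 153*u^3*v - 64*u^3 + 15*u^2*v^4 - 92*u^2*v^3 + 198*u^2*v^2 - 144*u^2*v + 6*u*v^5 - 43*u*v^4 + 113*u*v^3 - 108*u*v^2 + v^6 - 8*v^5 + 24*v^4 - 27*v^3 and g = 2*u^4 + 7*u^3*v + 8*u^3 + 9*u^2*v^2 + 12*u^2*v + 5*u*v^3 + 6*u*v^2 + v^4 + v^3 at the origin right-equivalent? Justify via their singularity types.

The Hessian of f at 0 is [[0, 0], [0, 0]] with rank 0, so corank 2. A Groebner basis of the Jacobian ideal J(f) in C{u,v} is {-196608*u^2/35 - 294912*u*v/35 + v^4 - 64*v^3/35 - 110592*v^2/35, u^3 - 6192*u^2/35 - 9288*u*v/35 + 51*v^3/140 - 3483*v^2/35, u^2*v + 1088*u^2/7 + 1632*u*v/7 - 43*v^3/84 + 612*v^2/7, -512*u^2/5 + u*v^2 - 768*u*v/5 + 43*v^3/60 - 288*v^2/5}; counting standard monomials gives mu = 7. Corank 2; j^3 = -(4*u + 3*v)^3 is a perfect cube, so E-series; the 4-jet and mu = 7 give E_7. The Hessian of g at 0 is [[0, 0], [0, 0]] with rank 0, so corank 2. A Groebner basis of the Jacobian ideal J(g) in C{u,v} is {768*u^2 + 768*u*v + v^4 + 8*v^3 + 192*v^2, u^3 + 36*u^2 + 36*u*v + v^3/2 + 9*v^2, u^2*v - 40*u^2 - 40*u*v - 2*v^3/3 - 10*v^2, 32*u^2 + u*v^2 + 32*u*v + 5*v^3/6 + 8*v^2}; counting standard monomials gives mu = 7. Corank 2; j^3 = (2*u + v)^3 is a perfect cube, so E-series; the 4-jet and mu = 7 give E_7. Both have type E_7, hence right-equivalent.

Yes.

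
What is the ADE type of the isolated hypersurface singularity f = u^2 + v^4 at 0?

The Hessian of f at 0 has rank 1. Corank 1: A-series; mu = 3 gives A_3.

A3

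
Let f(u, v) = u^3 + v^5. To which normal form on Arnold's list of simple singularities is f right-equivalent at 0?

E_8

The Hessian of f at 0 has rank 0. Corank 2; j^3 = u^3 is a perfect cube, so E-series; the 5-jet and mu = 8 give E_8.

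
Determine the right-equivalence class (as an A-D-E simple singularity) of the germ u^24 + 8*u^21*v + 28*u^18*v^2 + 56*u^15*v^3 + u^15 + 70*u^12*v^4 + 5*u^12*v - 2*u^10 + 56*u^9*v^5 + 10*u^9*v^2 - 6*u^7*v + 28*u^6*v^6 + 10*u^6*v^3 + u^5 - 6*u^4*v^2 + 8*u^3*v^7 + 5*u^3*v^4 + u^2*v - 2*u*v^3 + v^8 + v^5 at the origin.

D_{9}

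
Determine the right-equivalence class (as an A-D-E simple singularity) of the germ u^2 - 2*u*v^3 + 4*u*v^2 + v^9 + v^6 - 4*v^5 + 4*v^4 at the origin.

A_{8}

The Hessian of f at 0 has rank 1. Corank 1: A-series; mu = 8 gives A_8.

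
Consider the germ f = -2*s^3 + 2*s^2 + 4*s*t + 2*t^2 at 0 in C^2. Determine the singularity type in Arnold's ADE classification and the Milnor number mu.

The Hessian of f at 0 is [[4, 4], [4, 4]] with rank 1, so corank 1. A Groebner basis of the Jacobian ideal J(f) in C{s,t} is {t^2, s + t}; counting standard monomials gives mu = 2. Corank 1: A-series; mu = 2 gives A_2.

Type A_2, Milnor number mu = 2.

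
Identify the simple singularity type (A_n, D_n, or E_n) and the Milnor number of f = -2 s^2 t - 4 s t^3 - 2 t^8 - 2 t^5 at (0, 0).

Type D_{9}, Milnor number mu = 9.

The Hessian of f at 0 has rank 0. Corank 2; j^3 = -2*s^2*t has shape L^2 M (L != M), so D-series; mu = 9 gives D_9.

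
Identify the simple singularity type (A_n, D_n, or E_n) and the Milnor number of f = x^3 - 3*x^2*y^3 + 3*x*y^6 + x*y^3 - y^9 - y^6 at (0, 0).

Type E_7, Milnor number mu = 7.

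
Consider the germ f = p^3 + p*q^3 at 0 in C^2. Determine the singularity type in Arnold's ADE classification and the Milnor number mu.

The Hessian of f at 0 is [[0, 0], [0, 0]] with rank 0, so corank 2. A Groebner basis of the Jacobian ideal J(f) in C{p,q} is {p^3, p*q^2, 3*p^2 + q^3}; counting standard monomials gives mu = 7. Corank 2; j^3 = p^3 is a perfect cube, so E-series; the 4-jet and mu = 7 give E_7.

Type E_{7}, Milnor number mu = 7.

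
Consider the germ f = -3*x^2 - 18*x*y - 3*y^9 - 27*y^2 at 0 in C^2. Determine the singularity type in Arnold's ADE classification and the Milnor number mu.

Type A_{8}, Milnor number mu = 8.

The Hessian of f at 0 has rank 1. Corank 1: A-series; mu = 8 gives A_8.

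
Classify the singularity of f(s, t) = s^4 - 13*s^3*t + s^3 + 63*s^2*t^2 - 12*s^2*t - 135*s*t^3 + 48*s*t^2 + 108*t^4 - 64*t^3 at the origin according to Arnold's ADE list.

The Hessian of f at 0 has rank 0. Corank 2; j^3 = (s - 4*t)^3 is a perfect cube, so E-series; the 4-jet and mu = 7 give E_7.

E_7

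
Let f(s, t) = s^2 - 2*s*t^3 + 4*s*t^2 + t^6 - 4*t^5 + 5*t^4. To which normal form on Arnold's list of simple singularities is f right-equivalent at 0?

A_3

The Hessian of f at 0 is [[2, 0], [0, 0]] with rank 1, so corank 1. A Groebner basis of the Jacobian ideal J(f) in C{s,t} is {s^2, s*t, s/2 + t^2}; counting standard monomials gives mu = 3. Corank 1: A-series; mu = 3 gives A_3.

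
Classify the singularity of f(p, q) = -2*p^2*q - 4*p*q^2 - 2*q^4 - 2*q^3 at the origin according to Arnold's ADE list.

D_5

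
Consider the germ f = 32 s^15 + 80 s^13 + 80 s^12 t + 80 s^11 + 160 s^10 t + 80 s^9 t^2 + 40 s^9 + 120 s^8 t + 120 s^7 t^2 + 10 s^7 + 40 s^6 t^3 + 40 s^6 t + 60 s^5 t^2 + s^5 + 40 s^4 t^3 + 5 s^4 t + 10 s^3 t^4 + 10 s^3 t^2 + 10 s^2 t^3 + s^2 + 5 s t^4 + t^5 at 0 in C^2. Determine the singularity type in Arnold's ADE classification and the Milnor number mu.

The Hessian of f at 0 has rank 1. Corank 1: A-series; mu = 4 gives A_4.

Type A_4, Milnor number mu = 4.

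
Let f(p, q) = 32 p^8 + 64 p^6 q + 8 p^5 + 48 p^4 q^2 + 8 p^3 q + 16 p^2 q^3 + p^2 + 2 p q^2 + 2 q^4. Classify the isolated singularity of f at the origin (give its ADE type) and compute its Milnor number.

The Hessian of f at 0 has rank 1. Corank 1: A-series; mu = 3 gives A_3.

Type A_3, Milnor number mu = 3.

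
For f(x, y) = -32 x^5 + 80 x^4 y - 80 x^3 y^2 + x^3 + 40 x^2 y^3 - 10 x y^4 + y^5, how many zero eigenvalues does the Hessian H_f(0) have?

The Hessian at 0 is [[0, 0], [0, 0]] of rank 0; hence corank 2.

2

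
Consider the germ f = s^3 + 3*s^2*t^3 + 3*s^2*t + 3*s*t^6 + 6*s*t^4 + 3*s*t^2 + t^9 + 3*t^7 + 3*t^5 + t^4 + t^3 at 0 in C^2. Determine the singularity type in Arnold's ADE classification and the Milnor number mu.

The Hessian of f at 0 is [[0, 0], [0, 0]] with rank 0, so corank 2. A Groebner basis of the Jacobian ideal J(f) in C{s,t} is {t^3, s^2 + 2*s*t + t^2}; counting standard monomials gives mu = 6. Corank 2; j^3 = (s + t)^3 is a perfect cube, so E-series; the 4-jet and mu = 6 give E_6.

Type E6, Milnor number mu = 6.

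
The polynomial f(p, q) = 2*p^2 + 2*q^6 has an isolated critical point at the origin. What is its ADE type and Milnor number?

Type A5, Milnor number mu = 5.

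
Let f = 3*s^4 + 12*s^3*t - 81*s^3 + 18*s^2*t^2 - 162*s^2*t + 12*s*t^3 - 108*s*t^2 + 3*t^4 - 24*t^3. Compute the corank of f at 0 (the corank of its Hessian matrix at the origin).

2

Hessian at 0 has rank 0.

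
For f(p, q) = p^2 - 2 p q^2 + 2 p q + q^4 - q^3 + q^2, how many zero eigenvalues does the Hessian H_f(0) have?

Hessian at 0 has rank 1.

1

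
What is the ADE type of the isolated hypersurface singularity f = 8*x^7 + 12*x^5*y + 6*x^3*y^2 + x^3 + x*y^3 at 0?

E_7

The Hessian of f at 0 is [[0, 0], [0, 0]] with rank 0, so corank 2. A Groebner basis of the Jacobian ideal J(f) in C{x,y} is {x^3, x*y^2, 3*x^2 + y^3}; counting standard monomials gives mu = 7. Corank 2; j^3 = x^3 is a perfect cube, so E-series; the 4-jet and mu = 7 give E_7.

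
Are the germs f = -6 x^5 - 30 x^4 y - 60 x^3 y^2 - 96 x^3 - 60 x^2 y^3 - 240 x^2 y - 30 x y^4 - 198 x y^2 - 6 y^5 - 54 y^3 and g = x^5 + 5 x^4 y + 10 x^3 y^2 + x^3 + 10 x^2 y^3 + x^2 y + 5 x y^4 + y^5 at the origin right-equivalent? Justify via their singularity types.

The Hessian of f at 0 has rank 0. Corank 2; j^3 = -6*(x + y)*(4*x + 3*y)^2 has shape L^2 M (L != M), so D-series; mu = 6 gives D_6. The Hessian of g at 0 has rank 0. Corank 2; j^3 = x^2*(x + y) has shape L^2 M (L != M), so D-series; mu = 6 gives D_6. Both have type D_6, hence right-equivalent.

Yes.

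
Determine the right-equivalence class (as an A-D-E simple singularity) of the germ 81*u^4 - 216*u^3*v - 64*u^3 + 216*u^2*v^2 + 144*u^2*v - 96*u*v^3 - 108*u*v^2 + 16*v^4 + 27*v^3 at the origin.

The Hessian of f at 0 is [[0, 0], [0, 0]] with rank 0, so corank 2. A Groebner basis of the Jacobian ideal J(f) in C{u,v} is {v^4, u*v^2 - 13*v^3/18, u^2 - 3*u*v/2 + 9*v^2/16}; counting standard monomials gives mu = 6. Corank 2; j^3 = -(4*u - 3*v)^3 is a perfect cube, so E-series; the 4-jet and mu = 6 give E_6.

E_6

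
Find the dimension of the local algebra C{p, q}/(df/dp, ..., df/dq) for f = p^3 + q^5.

The Hessian of f at 0 has rank 0. Corank 2; j^3 = p^3 is a perfect cube, so E-series; the 5-jet and mu = 8 give E_8.

8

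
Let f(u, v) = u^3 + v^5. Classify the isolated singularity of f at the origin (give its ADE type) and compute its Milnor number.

The Hessian of f at 0 is [[0, 0], [0, 0]] with rank 0, so corank 2. A Groebner basis of the Jacobian ideal J(f) in C{u,v} is {v^4, u^2}; counting standard monomials gives mu = 8. Corank 2; j^3 = u^3 is a perfect cube, so E-series; the 5-jet and mu = 8 give E_8.

Type E8, Milnor number mu = 8.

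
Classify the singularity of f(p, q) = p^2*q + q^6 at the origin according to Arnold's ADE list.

D_{7}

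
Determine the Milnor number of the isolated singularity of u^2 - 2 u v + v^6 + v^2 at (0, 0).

The Hessian of f at 0 has rank 1. Corank 1: A-series; mu = 5 gives A_5.

5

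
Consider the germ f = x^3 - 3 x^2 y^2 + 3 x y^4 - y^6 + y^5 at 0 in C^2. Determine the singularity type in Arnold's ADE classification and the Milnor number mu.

Type E_{8}, Milnor number mu = 8.

The Hessian of f at 0 has rank 0. Corank 2; j^3 = x^3 is a perfect cube, so E-series; the 5-jet and mu = 8 give E_8.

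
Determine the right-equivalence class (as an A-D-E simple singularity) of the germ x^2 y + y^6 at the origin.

D_7

The Hessian of f at 0 is [[0, 0], [0, 0]] with rank 0, so corank 2. A Groebner basis of the Jacobian ideal J(f) in C{x,y} is {x^2/6 + y^5, x^3, x*y}; counting standard monomials gives mu = 7. Corank 2; j^3 = x^2*y has shape L^2 M (L != M), so D-series; mu = 7 gives D_7.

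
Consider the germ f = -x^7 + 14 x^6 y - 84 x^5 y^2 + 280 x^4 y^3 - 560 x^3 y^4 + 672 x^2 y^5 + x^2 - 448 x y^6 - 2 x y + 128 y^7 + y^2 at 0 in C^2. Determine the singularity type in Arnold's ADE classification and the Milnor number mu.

Type A6, Milnor number mu = 6.

The Hessian of f at 0 has rank 1. Corank 1: A-series; mu = 6 gives A_6.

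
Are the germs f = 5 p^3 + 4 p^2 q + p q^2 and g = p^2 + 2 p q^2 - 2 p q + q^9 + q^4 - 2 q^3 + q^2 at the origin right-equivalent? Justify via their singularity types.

The Hessian of f at 0 is [[0, 0], [0, 0]] with rank 0, so corank 2. A Groebner basis of the Jacobian ideal J(f) in C{p,q} is {q^3, p^2 - q^2, p*q + 2*q^2}; counting standard monomials gives mu = 4. Corank 2; j^3 = p*(5*p^2 + 4*p*q + q^2) splits into three distinct lines over C (the quadratic factor has nonzero discriminant), so D_4. The Hessian of g at 0 is [[2, -2], [-2, 2]] with rank 1, so corank 1. A Groebner basis of the Jacobian ideal J(g) in C{p,q} is {p^4 - 4*p^3*q - 6*p^3 + 10*p^2*q + 5*p^2 - 6*p*q - p + q, p + q^2 - q}; counting standard monomials gives mu = 8. Corank 1: A-series; mu = 8 gives A_8. f is D_4 but g is A_8, hence not right-equivalent.

No.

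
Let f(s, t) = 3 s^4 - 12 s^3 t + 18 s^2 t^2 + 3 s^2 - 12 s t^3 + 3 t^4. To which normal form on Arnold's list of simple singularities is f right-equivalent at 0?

A_{3}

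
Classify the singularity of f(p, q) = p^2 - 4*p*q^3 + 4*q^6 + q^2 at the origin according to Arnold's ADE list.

The Hessian of f at 0 is [[2, 0], [0, 2]] with rank 2, so corank 0. A Groebner basis of the Jacobian ideal J(f) in C{p,q} is {p, q}; counting standard monomials gives mu = 1. Corank 0: nondegenerate Morse point, so A_1.

A_1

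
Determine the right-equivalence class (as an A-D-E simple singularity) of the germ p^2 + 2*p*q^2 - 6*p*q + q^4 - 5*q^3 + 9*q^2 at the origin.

The Hessian of f at 0 has rank 1. Corank 1: A-series; mu = 2 gives A_2.

A2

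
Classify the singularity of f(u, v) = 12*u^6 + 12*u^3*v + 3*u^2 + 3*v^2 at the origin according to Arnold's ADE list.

A1

The Hessian of f at 0 has rank 2. Corank 0: nondegenerate Morse point, so A_1.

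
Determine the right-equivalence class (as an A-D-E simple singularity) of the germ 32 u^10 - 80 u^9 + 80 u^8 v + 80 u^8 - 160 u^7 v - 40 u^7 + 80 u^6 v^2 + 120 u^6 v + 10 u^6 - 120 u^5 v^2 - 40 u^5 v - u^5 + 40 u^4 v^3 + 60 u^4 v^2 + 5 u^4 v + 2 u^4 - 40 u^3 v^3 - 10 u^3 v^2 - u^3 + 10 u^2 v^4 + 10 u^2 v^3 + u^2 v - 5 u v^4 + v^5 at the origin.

The Hessian of f at 0 is [[0, 0], [0, 0]] with rank 0, so corank 2. A Groebner basis of the Jacobian ideal J(f) in C{u,v} is {u*v/5 + v^4, u*v^2, u^2 - u*v}; counting standard monomials gives mu = 6. Corank 2; j^3 = -u^2*(u - v) has shape L^2 M (L != M), so D-series; mu = 6 gives D_6.

D6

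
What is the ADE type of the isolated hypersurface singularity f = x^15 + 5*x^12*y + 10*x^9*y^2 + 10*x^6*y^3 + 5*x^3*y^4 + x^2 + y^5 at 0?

A4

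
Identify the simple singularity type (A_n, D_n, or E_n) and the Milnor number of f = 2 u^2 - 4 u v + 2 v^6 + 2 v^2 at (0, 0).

Type A_5, Milnor number mu = 5.

The Hessian of f at 0 is [[4, -4], [-4, 4]] with rank 1, so corank 1. A Groebner basis of the Jacobian ideal J(f) in C{u,v} is {v^5, u - v}; counting standard monomials gives mu = 5. Corank 1: A-series; mu = 5 gives A_5.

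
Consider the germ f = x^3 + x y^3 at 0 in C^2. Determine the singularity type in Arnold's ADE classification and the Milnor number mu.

The Hessian of f at 0 has rank 0. Corank 2; j^3 = x^3 is a perfect cube, so E-series; the 4-jet and mu = 7 give E_7.

Type E7, Milnor number mu = 7.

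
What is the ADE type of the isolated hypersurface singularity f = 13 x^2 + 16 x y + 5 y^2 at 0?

A1

The Hessian of f at 0 is [[26, 16], [16, 10]] with rank 2, so corank 0. A Groebner basis of the Jacobian ideal J(f) in C{x,y} is {x, y}; counting standard monomials gives mu = 1. Corank 0: nondegenerate Morse point, so A_1.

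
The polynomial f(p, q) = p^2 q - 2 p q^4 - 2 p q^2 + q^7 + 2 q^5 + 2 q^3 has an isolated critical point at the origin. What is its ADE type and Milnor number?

Type D4, Milnor number mu = 4.

The Hessian of f at 0 has rank 0. Corank 2; j^3 = q*(p^2 - 2*p*q + 2*q^2) splits into three distinct lines over C (the quadratic factor has nonzero discriminant), so D_4.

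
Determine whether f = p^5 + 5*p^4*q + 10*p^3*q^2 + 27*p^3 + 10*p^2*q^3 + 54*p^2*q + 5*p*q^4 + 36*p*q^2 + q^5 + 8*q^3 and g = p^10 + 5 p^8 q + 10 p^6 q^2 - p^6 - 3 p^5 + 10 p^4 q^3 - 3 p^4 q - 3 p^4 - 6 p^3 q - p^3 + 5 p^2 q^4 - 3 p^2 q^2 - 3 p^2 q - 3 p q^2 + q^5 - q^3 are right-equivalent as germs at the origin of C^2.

Yes.

The Hessian of f at 0 is [[0, 0], [0, 0]] with rank 0, so corank 2. A Groebner basis of the Jacobian ideal J(f) in C{p,q} is {q^5, p*q^3 + 3*q^4/4, p^2 + 4*p*q/3 + 4*q^2/9}; counting standard monomials gives mu = 8. Corank 2; j^3 = (3*p + 2*q)^3 is a perfect cube, so E-series; the 5-jet and mu = 8 give E_8. The Hessian of g at 0 is [[0, 0], [0, 0]] with rank 0, so corank 2. A Groebner basis of the Jacobian ideal J(g) in C{p,q} is {p^2/4 + p*q^3 + p*q^2/2 + p*q/2 + q^3/2 + q^2/4, q^4, p^3 + 3*p^2/2 + 3*p*q + q^3 + 3*q^2/2, p^2*q - p^2/2 + p*q^2 - p*q - q^2/2}; counting standard monomials gives mu = 8. Corank 2; j^3 = -(p + q)^3 is a perfect cube, so E-series; the 5-jet and mu = 8 give E_8. Both have type E_8, hence right-equivalent.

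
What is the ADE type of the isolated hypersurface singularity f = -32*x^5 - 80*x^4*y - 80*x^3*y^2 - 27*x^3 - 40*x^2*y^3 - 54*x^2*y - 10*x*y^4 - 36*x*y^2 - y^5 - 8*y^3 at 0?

E8

The Hessian of f at 0 is [[0, 0], [0, 0]] with rank 0, so corank 2. A Groebner basis of the Jacobian ideal J(f) in C{x,y} is {y^5, x*y^3 + 5*y^4/8, x^2 + 4*x*y/3 + 4*y^2/9}; counting standard monomials gives mu = 8. Corank 2; j^3 = -(3*x + 2*y)^3 is a perfect cube, so E-series; the 5-jet and mu = 8 give E_8.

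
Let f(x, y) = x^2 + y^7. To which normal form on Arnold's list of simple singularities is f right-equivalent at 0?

The Hessian of f at 0 has rank 1. Corank 1: A-series; mu = 6 gives A_6.

A_{6}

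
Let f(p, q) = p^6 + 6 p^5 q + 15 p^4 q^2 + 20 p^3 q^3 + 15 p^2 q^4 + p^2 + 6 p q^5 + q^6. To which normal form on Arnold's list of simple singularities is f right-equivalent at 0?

A5

The Hessian of f at 0 has rank 1. Corank 1: A-series; mu = 5 gives A_5.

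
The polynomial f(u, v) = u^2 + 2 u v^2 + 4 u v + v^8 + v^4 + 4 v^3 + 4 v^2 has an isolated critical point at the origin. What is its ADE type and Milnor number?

The Hessian of f at 0 has rank 1. Corank 1: A-series; mu = 7 gives A_7.

Type A_{7}, Milnor number mu = 7.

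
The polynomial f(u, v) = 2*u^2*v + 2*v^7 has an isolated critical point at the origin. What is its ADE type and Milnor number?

Type D8, Milnor number mu = 8.

The Hessian of f at 0 is [[0, 0], [0, 0]] with rank 0, so corank 2. A Groebner basis of the Jacobian ideal J(f) in C{u,v} is {u^2/7 + v^6, u^3, u*v}; counting standard monomials gives mu = 8. Corank 2; j^3 = 2*u^2*v has shape L^2 M (L != M), so D-series; mu = 8 gives D_8.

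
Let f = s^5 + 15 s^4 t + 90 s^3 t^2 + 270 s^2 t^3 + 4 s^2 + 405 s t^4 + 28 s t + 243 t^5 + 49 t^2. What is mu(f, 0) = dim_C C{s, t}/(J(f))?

4

The Hessian of f at 0 has rank 1. Corank 1: A-series; mu = 4 gives A_4.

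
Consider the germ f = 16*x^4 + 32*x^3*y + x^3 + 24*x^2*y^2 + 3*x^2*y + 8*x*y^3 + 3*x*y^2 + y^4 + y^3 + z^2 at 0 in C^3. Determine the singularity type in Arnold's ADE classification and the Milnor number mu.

Type E6, Milnor number mu = 6.

The Hessian of f at 0 has rank 1. Corank 2; j^3 = (x + y)^3 is a perfect cube, so E-series; the 4-jet and mu = 6 give E_6.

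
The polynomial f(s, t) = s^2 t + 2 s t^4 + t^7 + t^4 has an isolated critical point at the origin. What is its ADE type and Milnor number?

Type D_5, Milnor number mu = 5.

The Hessian of f at 0 is [[0, 0], [0, 0]] with rank 0, so corank 2. A Groebner basis of the Jacobian ideal J(f) in C{s,t} is {s^3, s^2/4 + t^3, s*t}; counting standard monomials gives mu = 5. Corank 2; j^3 = s^2*t has shape L^2 M (L != M), so D-series; mu = 5 gives D_5.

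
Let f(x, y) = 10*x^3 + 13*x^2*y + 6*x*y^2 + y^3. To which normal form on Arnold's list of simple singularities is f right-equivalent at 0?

The Hessian of f at 0 has rank 0. Corank 2; j^3 = (2*x + y)*(5*x^2 + 4*x*y + y^2) splits into three distinct lines over C (the quadratic factor has nonzero discriminant), so D_4.

D_4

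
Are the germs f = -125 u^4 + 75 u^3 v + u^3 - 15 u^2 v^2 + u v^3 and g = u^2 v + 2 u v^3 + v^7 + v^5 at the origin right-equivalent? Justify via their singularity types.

No.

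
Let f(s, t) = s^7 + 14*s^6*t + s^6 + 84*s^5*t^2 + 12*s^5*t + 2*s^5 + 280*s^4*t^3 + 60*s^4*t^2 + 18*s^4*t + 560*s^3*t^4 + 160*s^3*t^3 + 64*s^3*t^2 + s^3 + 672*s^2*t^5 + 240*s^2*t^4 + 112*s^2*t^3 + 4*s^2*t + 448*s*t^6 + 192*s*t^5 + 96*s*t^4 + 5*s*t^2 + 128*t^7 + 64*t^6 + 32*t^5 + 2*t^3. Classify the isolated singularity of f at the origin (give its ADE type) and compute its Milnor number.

Type D_{7}, Milnor number mu = 7.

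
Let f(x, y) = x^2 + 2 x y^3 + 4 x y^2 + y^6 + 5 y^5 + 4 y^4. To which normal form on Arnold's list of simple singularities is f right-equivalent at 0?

A_4

The Hessian of f at 0 is [[2, 0], [0, 0]] with rank 1, so corank 1. A Groebner basis of the Jacobian ideal J(f) in C{x,y} is {x + y^3 + 2*y^2, x^2, x*y - 2*x - 4*y^2}; counting standard monomials gives mu = 4. Corank 1: A-series; mu = 4 gives A_4.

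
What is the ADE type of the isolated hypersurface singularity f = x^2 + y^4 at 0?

A_{3}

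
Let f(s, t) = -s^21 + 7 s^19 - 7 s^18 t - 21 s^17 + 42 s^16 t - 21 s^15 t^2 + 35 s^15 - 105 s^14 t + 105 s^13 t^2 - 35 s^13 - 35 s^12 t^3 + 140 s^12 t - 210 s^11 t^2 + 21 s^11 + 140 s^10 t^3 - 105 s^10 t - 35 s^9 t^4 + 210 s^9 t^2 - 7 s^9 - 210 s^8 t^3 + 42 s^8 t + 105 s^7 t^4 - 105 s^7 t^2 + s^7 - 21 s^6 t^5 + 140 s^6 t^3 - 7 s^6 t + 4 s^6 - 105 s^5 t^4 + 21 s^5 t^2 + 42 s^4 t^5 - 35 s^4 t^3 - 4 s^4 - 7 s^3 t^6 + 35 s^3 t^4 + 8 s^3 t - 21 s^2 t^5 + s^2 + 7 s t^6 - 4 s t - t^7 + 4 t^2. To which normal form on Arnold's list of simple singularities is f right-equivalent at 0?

The Hessian of f at 0 is [[2, -4], [-4, 8]] with rank 1, so corank 1. A Groebner basis of the Jacobian ideal J(f) in C{s,t} is {-s*t/16 + t^4 + t^2/8, s*t^2 - s/24 - 4*t^3/3 + t/12, s^2 - 4*s*t + 4*t^2}; counting standard monomials gives mu = 6. Corank 1: A-series; mu = 6 gives A_6.

A6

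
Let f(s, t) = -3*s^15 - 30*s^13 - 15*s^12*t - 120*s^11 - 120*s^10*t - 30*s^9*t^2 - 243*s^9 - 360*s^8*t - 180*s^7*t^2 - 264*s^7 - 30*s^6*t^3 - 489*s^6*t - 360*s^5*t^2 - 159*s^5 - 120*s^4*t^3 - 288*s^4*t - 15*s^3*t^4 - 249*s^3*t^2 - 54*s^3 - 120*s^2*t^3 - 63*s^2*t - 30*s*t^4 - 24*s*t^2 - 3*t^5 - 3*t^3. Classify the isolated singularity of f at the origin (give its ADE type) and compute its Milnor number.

Type D_{6}, Milnor number mu = 6.

The Hessian of f at 0 has rank 0. Corank 2; j^3 = -3*(2*s + t)*(3*s + t)^2 has shape L^2 M (L != M), so D-series; mu = 6 gives D_6.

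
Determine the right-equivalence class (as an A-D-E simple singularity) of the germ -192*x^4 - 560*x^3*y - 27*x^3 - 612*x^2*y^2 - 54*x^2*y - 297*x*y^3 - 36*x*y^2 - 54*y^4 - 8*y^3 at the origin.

The Hessian of f at 0 has rank 0. Corank 2; j^3 = -(3*x + 2*y)^3 is a perfect cube, so E-series; the 4-jet and mu = 7 give E_7.

E_7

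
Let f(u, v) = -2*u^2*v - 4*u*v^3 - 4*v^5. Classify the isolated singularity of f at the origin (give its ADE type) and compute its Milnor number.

The Hessian of f at 0 has rank 0. Corank 2; j^3 = -2*u^2*v has shape L^2 M (L != M), so D-series; mu = 6 gives D_6.

Type D6, Milnor number mu = 6.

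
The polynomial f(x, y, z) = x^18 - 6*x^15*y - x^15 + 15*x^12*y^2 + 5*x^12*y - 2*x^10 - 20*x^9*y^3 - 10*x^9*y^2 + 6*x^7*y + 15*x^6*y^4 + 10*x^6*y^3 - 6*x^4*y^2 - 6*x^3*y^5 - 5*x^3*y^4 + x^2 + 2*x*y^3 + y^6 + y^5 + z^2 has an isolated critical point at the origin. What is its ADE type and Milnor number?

The Hessian of f at 0 has rank 2. Corank 1: A-series; mu = 4 gives A_4.

Type A_{4}, Milnor number mu = 4.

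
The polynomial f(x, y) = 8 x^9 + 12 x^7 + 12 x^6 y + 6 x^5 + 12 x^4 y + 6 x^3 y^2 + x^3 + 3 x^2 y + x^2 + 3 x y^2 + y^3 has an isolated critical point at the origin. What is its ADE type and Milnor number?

Type A_{2}, Milnor number mu = 2.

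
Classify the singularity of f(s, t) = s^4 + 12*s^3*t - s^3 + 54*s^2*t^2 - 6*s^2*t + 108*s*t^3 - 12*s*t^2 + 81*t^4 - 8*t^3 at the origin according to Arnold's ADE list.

E6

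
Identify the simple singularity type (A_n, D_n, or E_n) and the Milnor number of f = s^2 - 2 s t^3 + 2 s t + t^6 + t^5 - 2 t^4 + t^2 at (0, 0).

Type A_4, Milnor number mu = 4.

The Hessian of f at 0 is [[2, 2], [2, 2]] with rank 1, so corank 1. A Groebner basis of the Jacobian ideal J(f) in C{s,t} is {-s + t^3 - t, s^2 - t^2, s*t + t^2}; counting standard monomials gives mu = 4. Corank 1: A-series; mu = 4 gives A_4.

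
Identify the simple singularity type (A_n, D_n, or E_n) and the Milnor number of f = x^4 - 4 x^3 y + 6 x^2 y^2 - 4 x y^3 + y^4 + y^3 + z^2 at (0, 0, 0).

Type E_6, Milnor number mu = 6.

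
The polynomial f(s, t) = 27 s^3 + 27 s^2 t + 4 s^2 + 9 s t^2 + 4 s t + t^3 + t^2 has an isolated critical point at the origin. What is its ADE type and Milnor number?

Type A_{2}, Milnor number mu = 2.

The Hessian of f at 0 is [[8, 4], [4, 2]] with rank 1, so corank 1. A Groebner basis of the Jacobian ideal J(f) in C{s,t} is {t^2, s + t/2}; counting standard monomials gives mu = 2. Corank 1: A-series; mu = 2 gives A_2.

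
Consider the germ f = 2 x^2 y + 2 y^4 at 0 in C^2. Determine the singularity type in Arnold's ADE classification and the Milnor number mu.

The Hessian of f at 0 has rank 0. Corank 2; j^3 = 2*x^2*y has shape L^2 M (L != M), so D-series; mu = 5 gives D_5.

Type D_{5}, Milnor number mu = 5.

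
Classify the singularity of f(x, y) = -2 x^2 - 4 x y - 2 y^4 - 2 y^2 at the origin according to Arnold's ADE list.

The Hessian of f at 0 is [[-4, -4], [-4, -4]] with rank 1, so corank 1. A Groebner basis of the Jacobian ideal J(f) in C{x,y} is {y^3, x + y}; counting standard monomials gives mu = 3. Corank 1: A-series; mu = 3 gives A_3.

A3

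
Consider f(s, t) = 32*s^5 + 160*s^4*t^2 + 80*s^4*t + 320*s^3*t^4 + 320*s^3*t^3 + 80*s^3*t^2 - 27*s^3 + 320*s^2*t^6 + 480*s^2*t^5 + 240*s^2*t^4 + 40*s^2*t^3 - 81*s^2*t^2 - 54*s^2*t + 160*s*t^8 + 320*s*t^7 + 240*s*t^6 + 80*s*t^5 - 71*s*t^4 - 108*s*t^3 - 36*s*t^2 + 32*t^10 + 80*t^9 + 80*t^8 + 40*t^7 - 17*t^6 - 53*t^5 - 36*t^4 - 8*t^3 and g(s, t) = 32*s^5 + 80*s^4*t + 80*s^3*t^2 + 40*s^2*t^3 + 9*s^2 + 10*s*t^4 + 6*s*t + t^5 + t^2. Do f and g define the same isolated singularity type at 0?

No.

The Hessian of f at 0 has rank 0. Corank 2; j^3 = -(3*s + 2*t)^3 is a perfect cube, so E-series; the 5-jet and mu = 8 give E_8. The Hessian of g at 0 has rank 1. Corank 1: A-series; mu = 4 gives A_4. f is E_8 but g is A_4, hence not right-equivalent.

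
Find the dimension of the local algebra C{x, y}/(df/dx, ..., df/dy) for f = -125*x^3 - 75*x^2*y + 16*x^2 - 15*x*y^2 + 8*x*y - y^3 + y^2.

2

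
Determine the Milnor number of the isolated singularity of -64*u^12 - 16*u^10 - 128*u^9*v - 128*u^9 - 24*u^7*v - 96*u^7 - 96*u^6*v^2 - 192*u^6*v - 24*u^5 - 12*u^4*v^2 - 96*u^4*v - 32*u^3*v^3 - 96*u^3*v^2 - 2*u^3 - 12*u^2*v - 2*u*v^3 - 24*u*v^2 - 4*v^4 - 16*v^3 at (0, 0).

The Hessian of f at 0 has rank 0. Corank 2; j^3 = -2*(u + 2*v)^3 is a perfect cube, so E-series; the 4-jet and mu = 7 give E_7.

7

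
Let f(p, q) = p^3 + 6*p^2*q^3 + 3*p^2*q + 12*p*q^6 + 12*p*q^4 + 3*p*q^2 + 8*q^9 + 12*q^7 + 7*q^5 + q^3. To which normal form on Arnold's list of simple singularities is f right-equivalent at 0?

E_8

The Hessian of f at 0 is [[0, 0], [0, 0]] with rank 0, so corank 2. A Groebner basis of the Jacobian ideal J(f) in C{p,q} is {p^2/4 + p*q^3 + p*q/2 + q^2/4, q^4, p^3 - 3*p*q^2 - 2*q^3, p^2*q + 2*p*q^2 + q^3}; counting standard monomials gives mu = 8. Corank 2; j^3 = (p + q)^3 is a perfect cube, so E-series; the 5-jet and mu = 8 give E_8.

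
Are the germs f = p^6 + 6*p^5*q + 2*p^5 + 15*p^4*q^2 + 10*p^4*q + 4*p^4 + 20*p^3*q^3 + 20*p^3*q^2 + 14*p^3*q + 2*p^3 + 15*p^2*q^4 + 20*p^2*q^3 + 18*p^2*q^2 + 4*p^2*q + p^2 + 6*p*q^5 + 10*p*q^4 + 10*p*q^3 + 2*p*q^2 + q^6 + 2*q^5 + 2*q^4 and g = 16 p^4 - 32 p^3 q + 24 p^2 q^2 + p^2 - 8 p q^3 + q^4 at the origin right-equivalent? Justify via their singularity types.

Yes.

The Hessian of f at 0 has rank 1. Corank 1: A-series; mu = 3 gives A_3. The Hessian of g at 0 has rank 1. Corank 1: A-series; mu = 3 gives A_3. Both have type A_3, hence right-equivalent.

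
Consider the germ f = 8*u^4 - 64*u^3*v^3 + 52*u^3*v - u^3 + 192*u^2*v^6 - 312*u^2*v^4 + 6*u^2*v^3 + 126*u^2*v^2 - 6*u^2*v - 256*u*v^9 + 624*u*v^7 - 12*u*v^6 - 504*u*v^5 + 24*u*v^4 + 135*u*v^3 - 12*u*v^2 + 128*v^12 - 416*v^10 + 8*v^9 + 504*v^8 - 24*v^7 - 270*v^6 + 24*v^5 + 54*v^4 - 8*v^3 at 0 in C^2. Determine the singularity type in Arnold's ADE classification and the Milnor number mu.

The Hessian of f at 0 is [[0, 0], [0, 0]] with rank 0, so corank 2. A Groebner basis of the Jacobian ideal J(f) in C{u,v} is {3*u^2/4 + 3*u*v + v^4 + v^3/4 + 3*v^2, u^3 - 21*u^2/2 - 42*u*v + 9*v^3/2 - 42*v^2, u^2*v + 15*u^2/4 + 15*u*v - 11*v^3/4 + 15*v^2, -u^2 + u*v^2 - 4*u*v + 5*v^3/3 - 4*v^2}; counting standard monomials gives mu = 7. Corank 2; j^3 = -(u + 2*v)^3 is a perfect cube, so E-series; the 4-jet and mu = 7 give E_7.

Type E_{7}, Milnor number mu = 7.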